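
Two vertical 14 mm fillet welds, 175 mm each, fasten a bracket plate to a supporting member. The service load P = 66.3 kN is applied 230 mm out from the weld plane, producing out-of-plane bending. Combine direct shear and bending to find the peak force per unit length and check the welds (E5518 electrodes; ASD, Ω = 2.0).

E55XX → F_EXX = 550 MPa.
L_w = 2 × 175 = 350 mm; section modulus (unit throat) S = 2 × L²/6 = 10210 mm².
Direct shear f_v = P/L_w = 66.3×10³/350 = 189.4 N/mm.
Moment M = P × e = 66.3×10³ × 230 = 15249000 N·mm; bending f_b = M/S = 1494 N/mm.
f_max = √(f_v² + f_b²) = √(189.4² + 1494²) = 1506 N/mm.
r_n/Ω = (1/2.0) × 0.6 × 550 × (0.707 × 14) = 1633 N/mm → adequate.

f_max ≈ 1510 N/mm; adequate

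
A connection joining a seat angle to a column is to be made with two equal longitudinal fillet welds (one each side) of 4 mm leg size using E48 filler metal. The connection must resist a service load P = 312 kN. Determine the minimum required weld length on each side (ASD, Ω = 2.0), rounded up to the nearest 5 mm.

E48XX → F_EXX = 480 MPa.
Throat t_e = 0.707 × 4 = 2.828 mm.
r_n/Ω = (0.6 × 480 × 2.828) / 2.0 = 407.2 N/mm = 0.4072 kN/mm.
L_req = P / (r_n/Ω) = 312 / 0.4072 = 766.1 mm total.
Per side: 766.1 / 2 = 383.1 mm.
Round up → use L = 385 mm on each side.

L = 385 mm on each side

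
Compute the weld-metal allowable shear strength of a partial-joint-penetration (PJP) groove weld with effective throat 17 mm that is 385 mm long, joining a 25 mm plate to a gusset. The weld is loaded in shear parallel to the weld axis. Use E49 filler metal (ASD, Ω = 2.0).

R_n/Ω ≈ 962 kN

E49XX → F_EXX = 490 MPa.
Effective throat (given) t_e = 17 mm.
A_we = 17 × 385 = 6545 mm².
F_nw = 0.6 F_EXX = 294 MPa.
R_n/Ω = (294 × 6545) / 2.0 × 10⁻³ = 962.1 kN.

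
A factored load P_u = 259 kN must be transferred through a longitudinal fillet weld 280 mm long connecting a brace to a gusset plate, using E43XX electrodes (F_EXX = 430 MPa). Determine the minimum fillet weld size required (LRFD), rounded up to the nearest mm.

w = 7 mm

Total weld length L = 280 mm.
Required throat t_e = P_u / (φ × 0.6 F_EXX × L) = 259 / (0.75 × 0.6 × 430 × 280 × 10⁻³) = 4.78 mm.
Required leg w = t_e / 0.707 = 6.761 mm → use 7 mm.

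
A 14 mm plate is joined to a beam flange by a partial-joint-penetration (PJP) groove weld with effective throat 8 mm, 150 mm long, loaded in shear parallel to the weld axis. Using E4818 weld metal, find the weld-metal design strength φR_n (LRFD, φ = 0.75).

φR_n ≈ 259 kN

E48XX → F_EXX = 480 MPa.
Effective throat (given) t_e = 8 mm.
A_we = 8 × 150 = 1200 mm².
F_nw = 0.6 F_EXX = 288 MPa.
φR_n = 0.75 × 288 × 1200 × 10⁻³ = 259.2 kN.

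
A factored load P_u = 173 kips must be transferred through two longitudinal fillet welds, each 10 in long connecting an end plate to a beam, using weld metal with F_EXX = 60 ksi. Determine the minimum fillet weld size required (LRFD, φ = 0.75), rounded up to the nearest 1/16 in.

w = 1/2 in

Total weld length L = 20 in.
Required throat t_e = P_u / (φ × 0.6 F_EXX × L) = 173 / (0.75 × 0.6 × 60 × 20) = 0.3204 in.
Required leg w = t_e / 0.707 = 0.4531 in → use 1/2 in.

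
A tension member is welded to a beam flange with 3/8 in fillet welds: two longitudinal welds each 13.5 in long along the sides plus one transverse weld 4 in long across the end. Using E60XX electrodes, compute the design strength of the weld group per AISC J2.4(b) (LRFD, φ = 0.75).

φR_n ≈ 222 kips

E60XX → F_EXX = 60 ksi.
t_e = 0.707 × 0.375 = 0.2651 in.
R_nwl = 0.6 × 60 × 0.2651 × 27 = 257.7 kips (longitudinal, 2 welds).
R_nwt = 0.6 × 60 × 0.2651 × 4 = 38.18 kips (transverse, base value).
(i) R_nwl + R_nwt = 295.9 kips; (ii) 0.85 R_nwl + 1.5 R_nwt = 276.3 kips.
R_n = max = 295.9 kips [governs: (i)]; φR_n = 221.9 kips.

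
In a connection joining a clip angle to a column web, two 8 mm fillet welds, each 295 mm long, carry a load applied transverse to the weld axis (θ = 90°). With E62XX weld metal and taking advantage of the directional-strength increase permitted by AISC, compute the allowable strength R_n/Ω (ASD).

E62XX → F_EXX = 620 MPa.
t_e = 0.707 × 8 = 5.656 mm; A_we = 5.656 × 590 = 3337 mm².
Directional factor: 1.0 + 0.5 sin^1.5(90°) = 1.5.
F_nw = 0.6 × 620 × 1.5 = 558 MPa.
R_n/Ω = (558 × 3337) / 2.0 × 10⁻³ = 931 kN.

R_n/Ω ≈ 931 kN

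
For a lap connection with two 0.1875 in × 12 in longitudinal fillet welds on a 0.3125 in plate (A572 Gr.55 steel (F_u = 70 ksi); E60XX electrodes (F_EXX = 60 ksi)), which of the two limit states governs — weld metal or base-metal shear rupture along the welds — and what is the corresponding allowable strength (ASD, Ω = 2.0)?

t_e = 0.707 × 0.1875 = 0.1326 in; L = 24 in.
Weld metal: R_n/Ω = (1/2.0) × 0.6 × 60 × 0.1326 × 24 = 57.27 kip.
Base metal (shear rupture): R_n/Ω = (1/2.0) × 0.6 × 70 × 0.3125 × 24 = 157.5 kip.
Governing: weld metal.

R_n/Ω ≈ 57.3 kip (weld metal governs)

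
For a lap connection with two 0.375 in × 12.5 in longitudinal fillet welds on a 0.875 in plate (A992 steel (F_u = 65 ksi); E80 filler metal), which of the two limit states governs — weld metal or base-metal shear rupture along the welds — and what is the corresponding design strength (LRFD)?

E80XX → F_EXX = 80 ksi.
t_e = 0.707 × 0.375 = 0.2651 in; L = 25 in.
Weld metal: φR_n = 0.75 × 0.6 × 80 × 0.2651 × 25 = 238.6 kips.
Base metal (shear rupture): φR_n = 0.75 × 0.6 × 65 × 0.875 × 25 = 639.8 kips.
Governing: weld metal.

φR_n ≈ 239 kips (weld metal governs)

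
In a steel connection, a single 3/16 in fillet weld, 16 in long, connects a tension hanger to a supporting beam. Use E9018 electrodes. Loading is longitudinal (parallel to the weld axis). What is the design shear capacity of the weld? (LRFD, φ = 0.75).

E90XX → F_EXX = 90 ksi.
Effective throat t_e = 0.707 × 0.1875 = 0.1326 in.
Total length L = 16 in; A_we = 0.1326 × 16 = 2.121 in².
F_nw = 0.6 F_EXX = 0.6 × 90 = 54 ksi.
φR_n = 0.75 × 54 × 2.121 = 85.9 kip.

φR_n ≈ 85.9 kip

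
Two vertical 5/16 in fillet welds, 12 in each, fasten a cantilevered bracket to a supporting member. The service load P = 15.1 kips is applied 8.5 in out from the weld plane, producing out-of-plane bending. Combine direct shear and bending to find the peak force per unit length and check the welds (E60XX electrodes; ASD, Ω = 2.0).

f_max ≈ 2.75 kip/in; adequate

E60XX → F_EXX = 60 ksi.
L_w = 2 × 12 = 24 in; section modulus (unit throat) S = 2 × L²/6 = 48 in².
Direct shear f_v = P/L_w = 15.1/24 = 0.6292 kip/in.
Moment M = P × e = 15.1 × 8.5 = 128.35 kip·in; bending f_b = M/S = 2.674 kip/in.
f_max = √(f_v² + f_b²) = √(0.6292² + 2.674²) = 2.747 kip/in.
r_n/Ω = (1/2.0) × 0.6 × 60 × (0.707 × 0.3125) = 3.977 kip/in → adequate.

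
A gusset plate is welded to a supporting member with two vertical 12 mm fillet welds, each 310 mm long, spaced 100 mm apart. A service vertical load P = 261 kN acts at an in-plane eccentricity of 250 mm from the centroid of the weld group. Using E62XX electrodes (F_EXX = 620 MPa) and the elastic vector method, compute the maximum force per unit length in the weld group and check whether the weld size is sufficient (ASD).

Total weld length L_w = 620 mm. Treat welds as unit-width lines.
Polar moment about centroid: J = 2[d³/12 + d(b/2)²] = 2[310³/12 + 310×50²] = 6515000 mm³.
Direct shear f_v = P/L_w = 261×10³ / 620 = 421 N/mm (vertical).
Torsion M = P·e = 261×10³ × 250 = 65250000 N·mm.
Critical point at (x, y) = (50, 155) from centroid. f_tx = M·y/J = 1552 N/mm; f_ty = M·x/J = 500.8 N/mm.
Resultant f_max = √[f_tx² + (f_v + f_ty)²] = √[1552² + (421 + 500.8)²] = 1805 N/mm.
Capacity per unit length: r_n/Ω = (1/2.0) × 0.6 × 620 × (0.707 × 12) = 1578 N/mm.
1805 > 1578 → NOT adequate.

f_max ≈ 1810 N/mm; NOT adequate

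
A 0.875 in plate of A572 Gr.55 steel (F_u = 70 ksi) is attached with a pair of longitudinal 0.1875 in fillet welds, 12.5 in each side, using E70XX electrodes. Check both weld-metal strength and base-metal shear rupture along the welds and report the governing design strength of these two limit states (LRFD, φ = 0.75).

φR_n ≈ 104 kips (weld metal governs)

E70XX → F_EXX = 70 ksi.
t_e = 0.707 × 0.1875 = 0.1326 in; L = 25 in.
Weld metal: φR_n = 0.75 × 0.6 × 70 × 0.1326 × 25 = 104.4 kips.
Base metal (shear rupture): φR_n = 0.75 × 0.6 × 70 × 0.875 × 25 = 689.1 kips.
Governing: weld metal.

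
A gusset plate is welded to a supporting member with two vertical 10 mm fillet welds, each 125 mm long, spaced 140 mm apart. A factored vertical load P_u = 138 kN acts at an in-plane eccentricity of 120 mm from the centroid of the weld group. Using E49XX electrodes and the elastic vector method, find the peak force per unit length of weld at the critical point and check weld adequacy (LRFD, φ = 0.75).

f_max ≈ 1460 N/mm; adequate

E49XX → F_EXX = 490 MPa.
Total weld length L_w = 250 mm. Treat welds as unit-width lines.
Polar moment about centroid: J = 2[d³/12 + d(b/2)²] = 2[125³/12 + 125×70²] = 1551000 mm³.
Direct shear f_v = P/L_w = 138×10³ / 250 = 552 N/mm (vertical).
Torsion M = P·e = 138×10³ × 120 = 16560000 N·mm.
Critical point at (x, y) = (70, 62.5) from centroid. f_tx = M·y/J = 667.5 N/mm; f_ty = M·x/J = 747.6 N/mm.
Resultant f_max = √[f_tx² + (f_v + f_ty)²] = √[667.5² + (552 + 747.6)²] = 1461 N/mm.
Capacity per unit length: φr_n = 0.75 × 0.6 × 490 × (0.707 × 10) = 1559 N/mm.
1461 ≤ 1559 → adequate.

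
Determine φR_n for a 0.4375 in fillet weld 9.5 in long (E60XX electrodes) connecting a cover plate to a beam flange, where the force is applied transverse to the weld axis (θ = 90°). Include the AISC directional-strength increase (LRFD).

E60XX → F_EXX = 60 ksi.
t_e = 0.707 × 0.4375 = 0.3093 in; A_we = 0.3093 × 9.5 = 2.938 in².
Directional factor: 1.0 + 0.5 sin^1.5(90°) = 1.5.
F_nw = 0.6 × 60 × 1.5 = 54 ksi.
φR_n = 0.75 × 54 × 2.938 = 119 kip.

φR_n ≈ 119 kip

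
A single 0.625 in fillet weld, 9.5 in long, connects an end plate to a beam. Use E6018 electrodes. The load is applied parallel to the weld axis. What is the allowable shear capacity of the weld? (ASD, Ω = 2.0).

E60XX → F_EXX = 60 ksi.
Effective throat t_e = 0.707 × 0.625 = 0.4419 in.
Total length L = 9.5 in; A_we = 0.4419 × 9.5 = 4.198 in².
F_nw = 0.6 F_EXX = 0.6 × 60 = 36 ksi.
R_n = 36 × 4.198 = 151.1 kips; R_n/Ω = 151.1/2.0 = 75.56 kips.

R_n/Ω ≈ 75.6 kips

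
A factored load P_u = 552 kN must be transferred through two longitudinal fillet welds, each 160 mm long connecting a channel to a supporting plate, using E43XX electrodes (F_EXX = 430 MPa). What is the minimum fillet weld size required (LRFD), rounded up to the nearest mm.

Total weld length L = 320 mm.
Required throat t_e = P_u / (φ × 0.6 F_EXX × L) = 552 / (0.75 × 0.6 × 430 × 320 × 10⁻³) = 8.915 mm.
Required leg w = t_e / 0.707 = 12.61 mm → use 13 mm.

w = 13 mm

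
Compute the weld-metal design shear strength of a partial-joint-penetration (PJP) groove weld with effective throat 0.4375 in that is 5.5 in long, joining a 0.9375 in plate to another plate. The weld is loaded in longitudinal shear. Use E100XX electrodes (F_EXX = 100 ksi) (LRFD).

φR_n ≈ 108 kip

Effective throat (given) t_e = 0.4375 in.
A_we = 0.4375 × 5.5 = 2.406 in².
F_nw = 0.6 F_EXX = 60 ksi.
φR_n = 0.75 × 60 × 2.406 = 108.3 kip.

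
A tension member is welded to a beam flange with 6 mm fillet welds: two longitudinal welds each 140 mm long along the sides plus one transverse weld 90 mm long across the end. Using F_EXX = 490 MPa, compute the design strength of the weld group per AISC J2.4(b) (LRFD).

φR_n ≈ 349 kN

t_e = 0.707 × 6 = 4.242 mm.
R_nwl = 0.6 × 490 × 4.242 × 280 × 10⁻³ = 349.2 kN (longitudinal, 2 welds).
R_nwt = 0.6 × 490 × 4.242 × 90 × 10⁻³ = 112.2 kN (transverse, base value).
(i) R_nwl + R_nwt = 461.4 kN; (ii) 0.85 R_nwl + 1.5 R_nwt = 465.2 kN.
R_n = max = 465.2 kN [governs: (ii)]; φR_n = 348.9 kN.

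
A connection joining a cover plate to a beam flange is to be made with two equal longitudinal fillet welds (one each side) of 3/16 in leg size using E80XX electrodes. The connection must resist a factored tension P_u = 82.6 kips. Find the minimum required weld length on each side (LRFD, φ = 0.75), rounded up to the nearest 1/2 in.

L = 9 in on each side

E80XX → F_EXX = 80 ksi.
Throat t_e = 0.707 × 0.1875 = 0.1326 in.
φr_n = 0.75 × 0.6 × 80 × 0.1326 = 4.772 kips/in.
L_req = P_u / φr_n = 82.6 / 4.772 = 17.31 in total.
Per side: 17.31 / 2 = 8.654 in.
Round up → use L = 9 in on each side.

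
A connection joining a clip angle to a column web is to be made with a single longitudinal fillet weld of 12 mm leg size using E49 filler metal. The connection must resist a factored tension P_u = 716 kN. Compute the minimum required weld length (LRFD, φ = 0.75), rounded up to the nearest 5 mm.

L = 385 mm

E49XX → F_EXX = 490 MPa.
Throat t_e = 0.707 × 12 = 8.484 mm.
φr_n = 0.75 × 0.6 × 490 × 8.484 × 10⁻³ = 1.871 kN/mm.
L_req = P_u / φr_n = 716 / 1.871 = 382.7 mm total.
Round up → use L = 385 mm.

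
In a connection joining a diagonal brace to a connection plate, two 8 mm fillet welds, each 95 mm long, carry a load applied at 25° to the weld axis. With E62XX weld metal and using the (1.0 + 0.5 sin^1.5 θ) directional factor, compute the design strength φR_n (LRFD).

E62XX → F_EXX = 620 MPa.
t_e = 0.707 × 8 = 5.656 mm; A_we = 5.656 × 190 = 1075 mm².
Directional factor: 1.0 + 0.5 sin^1.5(25°) = 1.137.
F_nw = 0.6 × 620 × 1.137 = 423.1 MPa.
φR_n = 0.75 × 423.1 × 1075 × 10⁻³ = 341 kN.

φR_n ≈ 341 kN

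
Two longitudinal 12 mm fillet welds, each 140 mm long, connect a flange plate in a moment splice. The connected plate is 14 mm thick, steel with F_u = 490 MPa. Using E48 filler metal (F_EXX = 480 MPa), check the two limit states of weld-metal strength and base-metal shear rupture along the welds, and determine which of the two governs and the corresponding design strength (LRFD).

φR_n ≈ 513 kN (weld metal governs)

t_e = 0.707 × 12 = 8.484 mm; L = 280 mm.
Weld metal: φR_n = 0.75 × 0.6 × 480 × 8.484 × 280 × 10⁻³ = 513.1 kN.
Base metal (shear rupture): φR_n = 0.75 × 0.6 × 490 × 14 × 280 × 10⁻³ = 864.4 kN.
Governing: weld metal.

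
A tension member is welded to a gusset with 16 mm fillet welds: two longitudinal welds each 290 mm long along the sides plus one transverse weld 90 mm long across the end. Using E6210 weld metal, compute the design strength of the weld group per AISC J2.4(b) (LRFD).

E62XX → F_EXX = 620 MPa.
t_e = 0.707 × 16 = 11.31 mm.
R_nwl = 0.6 × 620 × 11.31 × 580 × 10⁻³ = 2441 kN (longitudinal, 2 welds).
R_nwt = 0.6 × 620 × 11.31 × 90 × 10⁻³ = 378.7 kN (transverse, base value).
(i) R_nwl + R_nwt = 2819 kN; (ii) 0.85 R_nwl + 1.5 R_nwt = 2643 kN.
R_n = max = 2819 kN [governs: (i)]; φR_n = 2115 kN.

φR_n ≈ 2110 kN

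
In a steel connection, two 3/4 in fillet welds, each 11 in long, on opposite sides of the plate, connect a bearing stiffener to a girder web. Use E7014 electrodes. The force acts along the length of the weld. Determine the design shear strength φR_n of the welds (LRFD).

φR_n ≈ 367 kips

E70XX → F_EXX = 70 ksi.
Effective throat t_e = 0.707 × 0.75 = 0.5302 in.
Total length L = 22 in; A_we = 0.5302 × 22 = 11.67 in².
F_nw = 0.6 F_EXX = 0.6 × 70 = 42 ksi.
φR_n = 0.75 × 42 × 11.67 = 367.5 kips.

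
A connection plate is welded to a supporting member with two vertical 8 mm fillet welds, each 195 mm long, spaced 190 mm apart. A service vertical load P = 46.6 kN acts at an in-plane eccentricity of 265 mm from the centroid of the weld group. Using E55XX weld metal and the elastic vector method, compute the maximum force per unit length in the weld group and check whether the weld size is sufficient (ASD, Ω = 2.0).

f_max ≈ 445 N/mm; adequate

E55XX → F_EXX = 550 MPa.
Total weld length L_w = 390 mm. Treat welds as unit-width lines.
Polar moment about centroid: J = 2[d³/12 + d(b/2)²] = 2[195³/12 + 195×95²] = 4756000 mm³.
Direct shear f_v = P/L_w = 46.6×10³ / 390 = 119.5 N/mm (vertical).
Torsion M = P·e = 46.6×10³ × 265 = 12349000 N·mm.
Critical point at (x, y) = (95, 97.5) from centroid. f_tx = M·y/J = 253.2 N/mm; f_ty = M·x/J = 246.7 N/mm.
Resultant f_max = √[f_tx² + (f_v + f_ty)²] = √[253.2² + (119.5 + 246.7)²] = 445.2 N/mm.
Capacity per unit length: r_n/Ω = (1/2.0) × 0.6 × 550 × (0.707 × 8) = 933.2 N/mm.
445.2 ≤ 933.2 → adequate.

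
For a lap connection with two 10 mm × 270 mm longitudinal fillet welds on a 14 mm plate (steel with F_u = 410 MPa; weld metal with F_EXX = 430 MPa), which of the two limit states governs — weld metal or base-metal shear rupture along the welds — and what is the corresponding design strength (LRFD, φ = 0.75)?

φR_n ≈ 739 kN (weld metal governs)

t_e = 0.707 × 10 = 7.07 mm; L = 540 mm.
Weld metal: φR_n = 0.75 × 0.6 × 430 × 7.07 × 540 × 10⁻³ = 738.7 kN.
Base metal (shear rupture): φR_n = 0.75 × 0.6 × 410 × 14 × 540 × 10⁻³ = 1395 kN.
Governing: weld metal.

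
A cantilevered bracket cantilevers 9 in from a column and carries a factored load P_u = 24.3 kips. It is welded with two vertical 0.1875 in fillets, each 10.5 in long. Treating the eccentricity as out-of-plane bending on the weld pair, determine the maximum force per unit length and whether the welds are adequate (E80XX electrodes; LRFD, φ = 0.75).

f_max ≈ 6.06 kip/in; NOT adequate

E80XX → F_EXX = 80 ksi.
L_w = 2 × 10.5 = 21 in; section modulus (unit throat) S = 2 × L²/6 = 36.75 in².
Direct shear f_v = P/L_w = 24.3/21 = 1.157 kip/in.
Moment M = P × e = 24.3 × 9 = 218.7 kip·in; bending f_b = M/S = 5.951 kip/in.
f_max = √(f_v² + f_b²) = √(1.157² + 5.951²) = 6.062 kip/in.
φr_n = 0.75 × 0.6 × 80 × (0.707 × 0.1875) = 4.772 kip/in → NOT adequate.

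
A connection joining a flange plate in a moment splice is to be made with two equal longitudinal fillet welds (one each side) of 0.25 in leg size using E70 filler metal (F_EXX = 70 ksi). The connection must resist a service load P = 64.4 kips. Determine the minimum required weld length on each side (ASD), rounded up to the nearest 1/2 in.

Throat t_e = 0.707 × 0.25 = 0.1767 in.
r_n/Ω = (0.6 × 70 × 0.1767) / 2.0 = 3.712 kip/in.
L_req = P / (r_n/Ω) = 64.4 / 3.712 = 17.35 in total.
Per side: 17.35 / 2 = 8.675 in.
Round up → use L = 9 in on each side.

L = 9 in on each side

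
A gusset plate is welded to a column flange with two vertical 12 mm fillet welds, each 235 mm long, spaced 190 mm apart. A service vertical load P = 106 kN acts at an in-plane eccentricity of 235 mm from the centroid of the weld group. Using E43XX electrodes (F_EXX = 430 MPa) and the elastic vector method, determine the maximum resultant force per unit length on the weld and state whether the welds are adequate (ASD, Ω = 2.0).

Total weld length L_w = 470 mm. Treat welds as unit-width lines.
Polar moment about centroid: J = 2[d³/12 + d(b/2)²] = 2[235³/12 + 235×95²] = 6405000 mm³.
Direct shear f_v = P/L_w = 106×10³ / 470 = 225.5 N/mm (vertical).
Torsion M = P·e = 106×10³ × 235 = 24910000 N·mm.
Critical point at (x, y) = (95, 117.5) from centroid. f_tx = M·y/J = 457 N/mm; f_ty = M·x/J = 369.5 N/mm.
Resultant f_max = √[f_tx² + (f_v + f_ty)²] = √[457² + (225.5 + 369.5)²] = 750.3 N/mm.
Capacity per unit length: r_n/Ω = (1/2.0) × 0.6 × 430 × (0.707 × 12) = 1094 N/mm.
750.3 ≤ 1094 → adequate.

f_max ≈ 750 N/mm; adequate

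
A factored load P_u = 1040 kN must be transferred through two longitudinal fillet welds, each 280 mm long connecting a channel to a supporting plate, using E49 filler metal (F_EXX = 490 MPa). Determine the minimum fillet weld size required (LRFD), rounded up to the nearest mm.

Total weld length L = 560 mm.
Required throat t_e = P_u / (φ × 0.6 F_EXX × L) = 1040 / (0.75 × 0.6 × 490 × 560 × 10⁻³) = 8.422 mm.
Required leg w = t_e / 0.707 = 11.91 mm → use 12 mm.

w = 12 mm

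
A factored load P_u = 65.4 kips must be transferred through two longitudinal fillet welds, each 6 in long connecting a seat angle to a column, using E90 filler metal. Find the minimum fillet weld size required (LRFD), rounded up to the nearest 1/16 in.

w = 1/4 in

E90XX → F_EXX = 90 ksi.
Total weld length L = 12 in.
Required throat t_e = P_u / (φ × 0.6 F_EXX × L) = 65.4 / (0.75 × 0.6 × 90 × 12) = 0.1346 in.
Required leg w = t_e / 0.707 = 0.1903 in → use 1/4 in.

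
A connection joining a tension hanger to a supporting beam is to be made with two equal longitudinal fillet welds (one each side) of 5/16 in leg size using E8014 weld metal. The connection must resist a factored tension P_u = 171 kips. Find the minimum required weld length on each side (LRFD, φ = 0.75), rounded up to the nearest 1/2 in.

E80XX → F_EXX = 80 ksi.
Throat t_e = 0.707 × 0.3125 = 0.2209 in.
φr_n = 0.75 × 0.6 × 80 × 0.2209 = 7.954 kips/in.
L_req = P_u / φr_n = 171 / 7.954 = 21.5 in total.
Per side: 21.5 / 2 = 10.75 in.
Round up → use L = 11 in on each side.

L = 11 in on each side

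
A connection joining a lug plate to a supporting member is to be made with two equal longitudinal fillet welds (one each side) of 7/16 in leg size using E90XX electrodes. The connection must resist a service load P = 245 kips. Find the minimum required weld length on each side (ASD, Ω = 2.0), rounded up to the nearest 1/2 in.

E90XX → F_EXX = 90 ksi.
Throat t_e = 0.707 × 0.4375 = 0.3093 in.
r_n/Ω = (0.6 × 90 × 0.3093) / 2.0 = 8.351 kip/in.
L_req = P / (r_n/Ω) = 245 / 8.351 = 29.34 in total.
Per side: 29.34 / 2 = 14.67 in.
Round up → use L = 15 in on each side.

L = 15 in on each side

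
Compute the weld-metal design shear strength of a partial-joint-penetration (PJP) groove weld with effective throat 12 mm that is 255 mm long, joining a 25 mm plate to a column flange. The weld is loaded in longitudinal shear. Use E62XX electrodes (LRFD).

φR_n ≈ 854 kN

E62XX → F_EXX = 620 MPa.
Effective throat (given) t_e = 12 mm.
A_we = 12 × 255 = 3060 mm².
F_nw = 0.6 F_EXX = 372 MPa.
φR_n = 0.75 × 372 × 3060 × 10⁻³ = 853.7 kN.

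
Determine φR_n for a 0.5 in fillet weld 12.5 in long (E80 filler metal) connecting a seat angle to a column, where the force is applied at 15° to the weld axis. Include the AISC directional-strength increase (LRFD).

φR_n ≈ 170 kips

E80XX → F_EXX = 80 ksi.
t_e = 0.707 × 0.5 = 0.3535 in; A_we = 0.3535 × 12.5 = 4.419 in².
Directional factor: 1.0 + 0.5 sin^1.5(15°) = 1.066.
F_nw = 0.6 × 80 × 1.066 = 51.16 ksi.
φR_n = 0.75 × 51.16 × 4.419 = 169.5 kips.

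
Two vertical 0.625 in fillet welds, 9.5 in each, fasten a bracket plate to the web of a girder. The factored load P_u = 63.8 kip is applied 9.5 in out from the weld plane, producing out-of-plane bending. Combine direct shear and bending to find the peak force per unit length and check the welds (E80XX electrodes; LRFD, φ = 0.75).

f_max ≈ 20.4 kip/in; NOT adequate

E80XX → F_EXX = 80 ksi.
L_w = 2 × 9.5 = 19 in; section modulus (unit throat) S = 2 × L²/6 = 30.08 in².
Direct shear f_v = P/L_w = 63.8/19 = 3.358 kip/in.
Moment M = P × e = 63.8 × 9.5 = 606.1 kip·in; bending f_b = M/S = 20.15 kip/in.
f_max = √(f_v² + f_b²) = √(3.358² + 20.15²) = 20.43 kip/in.
φr_n = 0.75 × 0.6 × 80 × (0.707 × 0.625) = 15.91 kip/in → NOT adequate.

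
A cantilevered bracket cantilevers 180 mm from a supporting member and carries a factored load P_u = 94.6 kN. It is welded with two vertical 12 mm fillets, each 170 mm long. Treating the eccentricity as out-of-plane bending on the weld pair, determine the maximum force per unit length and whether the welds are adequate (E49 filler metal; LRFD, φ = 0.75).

f_max ≈ 1790 N/mm; adequate

E49XX → F_EXX = 490 MPa.
L_w = 2 × 170 = 340 mm; section modulus (unit throat) S = 2 × L²/6 = 9633 mm².
Direct shear f_v = P/L_w = 94.6×10³/340 = 278.2 N/mm.
Moment M = P × e = 94.6×10³ × 180 = 17028000 N·mm; bending f_b = M/S = 1768 N/mm.
f_max = √(f_v² + f_b²) = √(278.2² + 1768²) = 1789 N/mm.
φr_n = 0.75 × 0.6 × 490 × (0.707 × 12) = 1871 N/mm → adequate.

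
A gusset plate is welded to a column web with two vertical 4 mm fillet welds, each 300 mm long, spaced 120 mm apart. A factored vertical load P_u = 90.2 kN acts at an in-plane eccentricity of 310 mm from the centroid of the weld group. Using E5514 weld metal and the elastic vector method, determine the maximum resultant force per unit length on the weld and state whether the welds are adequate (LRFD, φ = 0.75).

f_max ≈ 747 N/mm; NOT adequate

E55XX → F_EXX = 550 MPa.
Total weld length L_w = 600 mm. Treat welds as unit-width lines.
Polar moment about centroid: J = 2[d³/12 + d(b/2)²] = 2[300³/12 + 300×60²] = 6660000 mm³.
Direct shear f_v = P/L_w = 90.2×10³ / 600 = 150.3 N/mm (vertical).
Torsion M = P·e = 90.2×10³ × 310 = 27962000 N·mm.
Critical point at (x, y) = (60, 150) from centroid. f_tx = M·y/J = 629.8 N/mm; f_ty = M·x/J = 251.9 N/mm.
Resultant f_max = √[f_tx² + (f_v + f_ty)²] = √[629.8² + (150.3 + 251.9)²] = 747.3 N/mm.
Capacity per unit length: φr_n = 0.75 × 0.6 × 550 × (0.707 × 4) = 699.9 N/mm.
747.3 > 699.9 → NOT adequate.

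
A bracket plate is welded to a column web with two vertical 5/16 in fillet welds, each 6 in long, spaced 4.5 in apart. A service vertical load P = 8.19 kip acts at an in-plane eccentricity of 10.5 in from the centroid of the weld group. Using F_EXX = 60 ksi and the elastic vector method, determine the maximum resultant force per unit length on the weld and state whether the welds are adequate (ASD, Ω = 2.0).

f_max ≈ 3.78 kip/in; adequate

Total weld length L_w = 12 in. Treat welds as unit-width lines.
Polar moment about centroid: J = 2[d³/12 + d(b/2)²] = 2[6³/12 + 6×2.25²] = 96.75 in³.
Direct shear f_v = P/L_w = 8.19 / 12 = 0.6825 kip/in (vertical).
Torsion M = P·e = 8.19 × 10.5 = 85.995 kip·in.
Critical point at (x, y) = (2.25, 3) from centroid. f_tx = M·y/J = 2.667 kip/in; f_ty = M·x/J = 2 kip/in.
Resultant f_max = √[f_tx² + (f_v + f_ty)²] = √[2.667² + (0.6825 + 2)²] = 3.782 kip/in.
Capacity per unit length: r_n/Ω = (1/2.0) × 0.6 × 60 × (0.707 × 0.3125) = 3.977 kip/in.
3.782 ≤ 3.977 → adequate.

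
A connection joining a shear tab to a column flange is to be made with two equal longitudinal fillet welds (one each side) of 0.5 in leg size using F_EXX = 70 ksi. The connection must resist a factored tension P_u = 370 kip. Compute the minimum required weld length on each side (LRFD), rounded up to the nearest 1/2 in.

Throat t_e = 0.707 × 0.5 = 0.3535 in.
φr_n = 0.75 × 0.6 × 70 × 0.3535 = 11.14 kip/in.
L_req = P_u / φr_n = 370 / 11.14 = 33.23 in total.
Per side: 33.23 / 2 = 16.61 in.
Round up → use L = 17 in on each side.

L = 17 in on each side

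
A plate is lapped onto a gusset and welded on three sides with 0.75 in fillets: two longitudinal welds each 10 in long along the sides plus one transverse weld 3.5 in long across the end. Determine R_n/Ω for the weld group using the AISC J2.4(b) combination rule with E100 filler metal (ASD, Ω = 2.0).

E100XX → F_EXX = 100 ksi.
t_e = 0.707 × 0.75 = 0.5302 in.
R_nwl = 0.6 × 100 × 0.5302 × 20 = 636.3 kips (longitudinal, 2 welds).
R_nwt = 0.6 × 100 × 0.5302 × 3.5 = 111.4 kips (transverse, base value).
(i) R_nwl + R_nwt = 747.7 kips; (ii) 0.85 R_nwl + 1.5 R_nwt = 707.9 kips.
R_n = max = 747.7 kips [governs: (i)]; R_n/Ω = 373.8 kips.

R_n/Ω ≈ 374 kips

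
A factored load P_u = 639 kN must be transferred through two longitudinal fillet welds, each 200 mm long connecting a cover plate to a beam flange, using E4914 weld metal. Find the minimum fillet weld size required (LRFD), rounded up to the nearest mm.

w = 11 mm

E49XX → F_EXX = 490 MPa.
Total weld length L = 400 mm.
Required throat t_e = P_u / (φ × 0.6 F_EXX × L) = 639 / (0.75 × 0.6 × 490 × 400 × 10⁻³) = 7.245 mm.
Required leg w = t_e / 0.707 = 10.25 mm → use 11 mm.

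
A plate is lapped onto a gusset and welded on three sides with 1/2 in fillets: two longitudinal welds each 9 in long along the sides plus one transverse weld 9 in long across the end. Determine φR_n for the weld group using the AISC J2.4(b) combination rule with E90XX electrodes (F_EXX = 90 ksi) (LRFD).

φR_n ≈ 412 kip

t_e = 0.707 × 0.5 = 0.3535 in.
R_nwl = 0.6 × 90 × 0.3535 × 18 = 343.6 kip (longitudinal, 2 welds).
R_nwt = 0.6 × 90 × 0.3535 × 9 = 171.8 kip (transverse, base value).
(i) R_nwl + R_nwt = 515.4 kip; (ii) 0.85 R_nwl + 1.5 R_nwt = 549.8 kip.
R_n = max = 549.8 kip [governs: (ii)]; φR_n = 412.3 kip.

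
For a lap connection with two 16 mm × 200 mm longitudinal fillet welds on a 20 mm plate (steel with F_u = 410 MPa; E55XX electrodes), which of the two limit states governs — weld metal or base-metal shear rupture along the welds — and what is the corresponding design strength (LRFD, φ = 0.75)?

E55XX → F_EXX = 550 MPa.
t_e = 0.707 × 16 = 11.31 mm; L = 400 mm.
Weld metal: φR_n = 0.75 × 0.6 × 550 × 11.31 × 400 × 10⁻³ = 1120 kN.
Base metal (shear rupture): φR_n = 0.75 × 0.6 × 410 × 20 × 400 × 10⁻³ = 1476 kN.
Governing: weld metal.

φR_n ≈ 1120 kN (weld metal governs)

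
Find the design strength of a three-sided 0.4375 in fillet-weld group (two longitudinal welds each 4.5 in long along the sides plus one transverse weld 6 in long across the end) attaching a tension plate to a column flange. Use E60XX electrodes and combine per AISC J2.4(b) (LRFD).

E60XX → F_EXX = 60 ksi.
t_e = 0.707 × 0.4375 = 0.3093 in.
R_nwl = 0.6 × 60 × 0.3093 × 9 = 100.2 kip (longitudinal, 2 welds).
R_nwt = 0.6 × 60 × 0.3093 × 6 = 66.81 kip (transverse, base value).
(i) R_nwl + R_nwt = 167 kip; (ii) 0.85 R_nwl + 1.5 R_nwt = 185.4 kip.
R_n = max = 185.4 kip [governs: (ii)]; φR_n = 139.1 kip.

φR_n ≈ 139 kip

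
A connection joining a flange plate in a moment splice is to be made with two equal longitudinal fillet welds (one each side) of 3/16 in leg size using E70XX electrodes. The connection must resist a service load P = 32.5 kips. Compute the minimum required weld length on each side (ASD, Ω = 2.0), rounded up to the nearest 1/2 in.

L = 6 in on each side

E70XX → F_EXX = 70 ksi.
Throat t_e = 0.707 × 0.1875 = 0.1326 in.
r_n/Ω = (0.6 × 70 × 0.1326) / 2.0 = 2.784 kip/in.
L_req = P / (r_n/Ω) = 32.5 / 2.784 = 11.67 in total.
Per side: 11.67 / 2 = 5.837 in.
Round up → use L = 6 in on each side.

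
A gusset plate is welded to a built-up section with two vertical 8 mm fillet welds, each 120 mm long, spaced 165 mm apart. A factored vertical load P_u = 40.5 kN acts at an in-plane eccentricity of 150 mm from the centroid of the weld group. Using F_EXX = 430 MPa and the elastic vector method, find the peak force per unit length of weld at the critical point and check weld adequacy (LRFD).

Total weld length L_w = 240 mm. Treat welds as unit-width lines.
Polar moment about centroid: J = 2[d³/12 + d(b/2)²] = 2[120³/12 + 120×82.5²] = 1922000 mm³.
Direct shear f_v = P/L_w = 40.5×10³ / 240 = 168.8 N/mm (vertical).
Torsion M = P·e = 40.5×10³ × 150 = 6075000 N·mm.
Critical point at (x, y) = (82.5, 60) from centroid. f_tx = M·y/J = 189.7 N/mm; f_ty = M·x/J = 260.8 N/mm.
Resultant f_max = √[f_tx² + (f_v + f_ty)²] = √[189.7² + (168.8 + 260.8)²] = 469.6 N/mm.
Capacity per unit length: φr_n = 0.75 × 0.6 × 430 × (0.707 × 8) = 1094 N/mm.
469.6 ≤ 1094 → adequate.

f_max ≈ 470 N/mm; adequate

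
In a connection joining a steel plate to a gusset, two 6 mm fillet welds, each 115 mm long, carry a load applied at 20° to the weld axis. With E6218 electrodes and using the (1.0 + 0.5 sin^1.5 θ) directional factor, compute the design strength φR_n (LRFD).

φR_n ≈ 299 kN

E62XX → F_EXX = 620 MPa.
t_e = 0.707 × 6 = 4.242 mm; A_we = 4.242 × 230 = 975.7 mm².
Directional factor: 1.0 + 0.5 sin^1.5(20°) = 1.1.
F_nw = 0.6 × 620 × 1.1 = 409.2 MPa.
φR_n = 0.75 × 409.2 × 975.7 × 10⁻³ = 299.4 kN.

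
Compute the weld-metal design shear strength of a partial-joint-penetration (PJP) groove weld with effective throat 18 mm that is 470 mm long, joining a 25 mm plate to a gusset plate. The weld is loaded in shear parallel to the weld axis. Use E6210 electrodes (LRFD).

E62XX → F_EXX = 620 MPa.
Effective throat (given) t_e = 18 mm.
A_we = 18 × 470 = 8460 mm².
F_nw = 0.6 F_EXX = 372 MPa.
φR_n = 0.75 × 372 × 8460 × 10⁻³ = 2360 kN.

φR_n ≈ 2360 kN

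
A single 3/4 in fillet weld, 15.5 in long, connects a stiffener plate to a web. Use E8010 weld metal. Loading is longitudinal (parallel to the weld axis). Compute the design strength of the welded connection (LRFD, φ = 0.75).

φR_n ≈ 296 kips

E80XX → F_EXX = 80 ksi.
Effective throat t_e = 0.707 × 0.75 = 0.5302 in.
Total length L = 15.5 in; A_we = 0.5302 × 15.5 = 8.219 in².
F_nw = 0.6 F_EXX = 0.6 × 80 = 48 ksi.
φR_n = 0.75 × 48 × 8.219 = 295.9 kips.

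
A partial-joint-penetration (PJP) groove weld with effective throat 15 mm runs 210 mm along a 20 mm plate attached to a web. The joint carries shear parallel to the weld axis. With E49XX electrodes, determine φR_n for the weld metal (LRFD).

E49XX → F_EXX = 490 MPa.
Effective throat (given) t_e = 15 mm.
A_we = 15 × 210 = 3150 mm².
F_nw = 0.6 F_EXX = 294 MPa.
φR_n = 0.75 × 294 × 3150 × 10⁻³ = 694.6 kN.

φR_n ≈ 695 kN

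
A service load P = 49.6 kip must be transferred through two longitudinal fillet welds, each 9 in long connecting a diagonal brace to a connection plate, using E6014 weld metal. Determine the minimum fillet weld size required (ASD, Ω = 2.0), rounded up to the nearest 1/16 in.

w = 1/4 in

E60XX → F_EXX = 60 ksi.
Total weld length L = 18 in.
Required throat t_e = P × Ω / (0.6 F_EXX × L) = 49.6 × 2.0 / (0.6 × 60 × 18) = 0.1531 in.
Required leg w = t_e / 0.707 = 0.2165 in → use 1/4 in.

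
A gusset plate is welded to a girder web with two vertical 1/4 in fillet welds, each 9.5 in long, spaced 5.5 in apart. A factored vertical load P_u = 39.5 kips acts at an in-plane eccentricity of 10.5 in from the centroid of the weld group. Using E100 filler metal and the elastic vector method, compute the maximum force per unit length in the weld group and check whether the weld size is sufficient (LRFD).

E100XX → F_EXX = 100 ksi.
Total weld length L_w = 19 in. Treat welds as unit-width lines.
Polar moment about centroid: J = 2[d³/12 + d(b/2)²] = 2[9.5³/12 + 9.5×2.75²] = 286.6 in³.
Direct shear f_v = P/L_w = 39.5 / 19 = 2.079 kip/in (vertical).
Torsion M = P·e = 39.5 × 10.5 = 414.75 kip·in.
Critical point at (x, y) = (2.75, 4.75) from centroid. f_tx = M·y/J = 6.874 kip/in; f_ty = M·x/J = 3.98 kip/in.
Resultant f_max = √[f_tx² + (f_v + f_ty)²] = √[6.874² + (2.079 + 3.98)²] = 9.163 kip/in.
Capacity per unit length: φr_n = 0.75 × 0.6 × 100 × (0.707 × 0.25) = 7.954 kip/in.
9.163 > 7.954 → NOT adequate.

f_max ≈ 9.16 kip/in; NOT adequate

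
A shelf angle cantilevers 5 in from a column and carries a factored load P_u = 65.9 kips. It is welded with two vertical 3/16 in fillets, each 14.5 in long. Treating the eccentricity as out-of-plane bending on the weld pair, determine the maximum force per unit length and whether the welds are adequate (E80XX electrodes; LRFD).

f_max ≈ 5.22 kip/in; NOT adequate

E80XX → F_EXX = 80 ksi.
L_w = 2 × 14.5 = 29 in; section modulus (unit throat) S = 2 × L²/6 = 70.08 in².
Direct shear f_v = P/L_w = 65.9/29 = 2.272 kip/in.
Moment M = P × e = 65.9 × 5 = 329.5 kip·in; bending f_b = M/S = 4.702 kip/in.
f_max = √(f_v² + f_b²) = √(2.272² + 4.702²) = 5.222 kip/in.
φr_n = 0.75 × 0.6 × 80 × (0.707 × 0.1875) = 4.772 kip/in → NOT adequate.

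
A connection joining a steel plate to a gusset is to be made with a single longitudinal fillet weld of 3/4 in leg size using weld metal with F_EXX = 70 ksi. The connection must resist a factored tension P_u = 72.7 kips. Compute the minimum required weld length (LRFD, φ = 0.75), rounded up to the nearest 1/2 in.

L = 4.5 in

Throat t_e = 0.707 × 0.75 = 0.5302 in.
φr_n = 0.75 × 0.6 × 70 × 0.5302 = 16.7 kips/in.
L_req = P_u / φr_n = 72.7 / 16.7 = 4.353 in total.
Round up → use L = 4.5 in.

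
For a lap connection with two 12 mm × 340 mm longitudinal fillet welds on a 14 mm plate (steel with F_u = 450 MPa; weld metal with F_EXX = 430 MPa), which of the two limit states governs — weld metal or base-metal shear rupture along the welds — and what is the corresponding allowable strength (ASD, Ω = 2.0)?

t_e = 0.707 × 12 = 8.484 mm; L = 680 mm.
Weld metal: R_n/Ω = (1/2.0) × 0.6 × 430 × 8.484 × 680 × 10⁻³ = 744.2 kN.
Base metal (shear rupture): R_n/Ω = (1/2.0) × 0.6 × 450 × 14 × 680 × 10⁻³ = 1285 kN.
Governing: weld metal.

R_n/Ω ≈ 744 kN (weld metal governs)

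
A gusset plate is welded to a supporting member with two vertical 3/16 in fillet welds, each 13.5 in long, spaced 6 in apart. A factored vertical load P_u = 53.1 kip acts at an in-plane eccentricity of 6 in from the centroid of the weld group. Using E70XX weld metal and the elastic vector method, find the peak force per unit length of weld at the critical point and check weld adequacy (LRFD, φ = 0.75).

E70XX → F_EXX = 70 ksi.
Total weld length L_w = 27 in. Treat welds as unit-width lines.
Polar moment about centroid: J = 2[d³/12 + d(b/2)²] = 2[13.5³/12 + 13.5×3²] = 653.1 in³.
Direct shear f_v = P/L_w = 53.1 / 27 = 1.967 kip/in (vertical).
Torsion M = P·e = 53.1 × 6 = 318.6 kip·in.
Critical point at (x, y) = (3, 6.75) from centroid. f_tx = M·y/J = 3.293 kip/in; f_ty = M·x/J = 1.464 kip/in.
Resultant f_max = √[f_tx² + (f_v + f_ty)²] = √[3.293² + (1.967 + 1.464)²] = 4.755 kip/in.
Capacity per unit length: φr_n = 0.75 × 0.6 × 70 × (0.707 × 0.1875) = 4.176 kip/in.
4.755 > 4.176 → NOT adequate.

f_max ≈ 4.76 kip/in; NOT adequate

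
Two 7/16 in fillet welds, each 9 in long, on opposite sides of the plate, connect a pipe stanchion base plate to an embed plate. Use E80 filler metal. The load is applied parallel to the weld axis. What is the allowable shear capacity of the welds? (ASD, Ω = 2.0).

R_n/Ω ≈ 134 kip

E80XX → F_EXX = 80 ksi.
Effective throat t_e = 0.707 × 0.4375 = 0.3093 in.
Total length L = 18 in; A_we = 0.3093 × 18 = 5.568 in².
F_nw = 0.6 F_EXX = 0.6 × 80 = 48 ksi.
R_n = 48 × 5.568 = 267.2 kip; R_n/Ω = 267.2/2.0 = 133.6 kip.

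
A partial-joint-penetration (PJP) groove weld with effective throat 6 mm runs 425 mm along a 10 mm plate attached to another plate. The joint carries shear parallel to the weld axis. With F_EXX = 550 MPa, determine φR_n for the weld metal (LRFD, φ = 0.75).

φR_n ≈ 631 kN

Effective throat (given) t_e = 6 mm.
A_we = 6 × 425 = 2550 mm².
F_nw = 0.6 F_EXX = 330 MPa.
φR_n = 0.75 × 330 × 2550 × 10⁻³ = 631.1 kN.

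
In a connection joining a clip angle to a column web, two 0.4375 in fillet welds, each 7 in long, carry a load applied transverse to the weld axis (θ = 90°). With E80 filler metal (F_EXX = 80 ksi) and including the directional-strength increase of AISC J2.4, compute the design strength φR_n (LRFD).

φR_n ≈ 234 kips

t_e = 0.707 × 0.4375 = 0.3093 in; A_we = 0.3093 × 14 = 4.33 in².
Directional factor: 1.0 + 0.5 sin^1.5(90°) = 1.5.
F_nw = 0.6 × 80 × 1.5 = 72 ksi.
φR_n = 0.75 × 72 × 4.33 = 233.8 kips.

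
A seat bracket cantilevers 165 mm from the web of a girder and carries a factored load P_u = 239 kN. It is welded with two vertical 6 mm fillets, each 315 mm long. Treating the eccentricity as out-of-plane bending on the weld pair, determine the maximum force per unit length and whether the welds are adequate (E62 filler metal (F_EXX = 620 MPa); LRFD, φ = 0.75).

L_w = 2 × 315 = 630 mm; section modulus (unit throat) S = 2 × L²/6 = 33080 mm².
Direct shear f_v = P/L_w = 239×10³/630 = 379.4 N/mm.
Moment M = P × e = 239×10³ × 165 = 39435000 N·mm; bending f_b = M/S = 1192 N/mm.
f_max = √(f_v² + f_b²) = √(379.4² + 1192²) = 1251 N/mm.
φr_n = 0.75 × 0.6 × 620 × (0.707 × 6) = 1184 N/mm → NOT adequate.

f_max ≈ 1250 N/mm; NOT adequate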